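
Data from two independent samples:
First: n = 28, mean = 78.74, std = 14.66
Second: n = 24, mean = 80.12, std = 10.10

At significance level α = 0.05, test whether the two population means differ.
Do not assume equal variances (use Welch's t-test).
Welch's two-sample t-test:
H₀: μ₁ = μ₂
H₁: μ₁ ≠ μ₂
s₁²/n₁ = 14.66²/28 = 7.6756,  s₂²/n₂ = 10.10²/24 = 4.2504
SE = √(s₁²/n₁ + s₂²/n₂) = √(7.6756 + 4.2504) = 3.4534
df (Welch-Satterthwaite) = (s₁²/n₁ + s₂²/n₂)² / [(s₁²/n₁)²/(n₁-1) + (s₂²/n₂)²/(n₂-1)] ≈ 47.93
t = (x̄₁ - x̄₂) / SE = (78.74 - 80.12) / 3.4534 = -1.38 / 3.4534 = -0.400
p-value = 0.6912

Since p-value > α = 0.05, we fail to reject H₀.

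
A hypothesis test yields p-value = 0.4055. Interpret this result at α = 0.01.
Since p = 0.4055 > α = 0.01, fail to reject H₀.
There is insufficient evidence to reject the null hypothesis; the result is not statistically significant at the 0.01 level.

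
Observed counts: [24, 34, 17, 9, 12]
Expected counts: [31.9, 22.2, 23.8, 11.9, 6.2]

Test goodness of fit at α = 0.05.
Chi-square goodness of fit test:
H₀: observed counts match expected distribution
H₁: observed counts differ from expected distribution
df = k - 1 = 4
χ² = Σ(O - E)²/E
   = (24 - 31.9)²/31.9 + (34 - 22.2)²/22.2 + (17 - 23.8)²/23.8 + (9 - 11.9)²/11.9 + (12 - 6.2)²/6.2
   = 1.956 + 6.272 + 1.943 + 0.707 + 5.426
   = 16.30
p-value = 0.0026

Since p-value < α = 0.05, we reject H₀.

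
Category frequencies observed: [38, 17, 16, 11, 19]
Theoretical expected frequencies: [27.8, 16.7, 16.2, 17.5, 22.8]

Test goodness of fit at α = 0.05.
Chi-square goodness of fit test:
H₀: observed counts match expected distribution
H₁: observed counts differ from expected distribution
df = k - 1 = 4
χ² = Σ(O - E)²/E
   = (38 - 27.8)²/27.8 + (17 - 16.7)²/16.7 + (16 - 16.2)²/16.2 + (11 - 17.5)²/17.5 + (19 - 22.8)²/22.8
   = 3.742 + 0.005 + 0.002 + 2.414 + 0.633
   = 6.80
p-value = 0.1470

Since p-value > α = 0.05, we fail to reject H₀.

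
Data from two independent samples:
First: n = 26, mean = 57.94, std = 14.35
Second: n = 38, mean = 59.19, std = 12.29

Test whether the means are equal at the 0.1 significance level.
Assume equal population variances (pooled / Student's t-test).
Student's two-sample t-test (equal variances):
H₀: μ₁ = μ₂
H₁: μ₁ ≠ μ₂
df = n₁ + n₂ - 2 = 62
Pooled variance s_p² = [(n₁-1)s₁² + (n₂-1)s₂²] / (n₁ + n₂ - 2) = [(25)(14.35²) + (37)(12.29²)] / 62 = 173.1725
SE = √(s_p²(1/n₁ + 1/n₂)) = √(173.1725 × (1/26 + 1/38)) = 3.3493
t = (x̄₁ - x̄₂) / SE = (57.94 - 59.19) / 3.3493 = -1.25 / 3.3493 = -0.373
p-value = 0.7103

Since p-value > α = 0.1, we fail to reject H₀.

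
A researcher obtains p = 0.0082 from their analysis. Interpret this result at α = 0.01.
Since p = 0.0082 < α = 0.01, reject H₀.
There is sufficient evidence to reject the null hypothesis; the result is statistically significant at the 0.01 level.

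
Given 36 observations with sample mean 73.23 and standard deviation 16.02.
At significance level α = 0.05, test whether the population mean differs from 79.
One-sample t-test:
H₀: μ = 79
H₁: μ ≠ 79
df = n - 1 = 35
t = (x̄ - μ₀) / (s/√n) = (73.23 - 79) / (16.02/√36) = -2.161
p-value = 0.0376

Since p-value < α = 0.05, we reject H₀.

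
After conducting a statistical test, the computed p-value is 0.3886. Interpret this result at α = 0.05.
Since p = 0.3886 > α = 0.05, fail to reject H₀.
There is insufficient evidence to reject the null hypothesis; the result is not statistically significant at the 0.05 level.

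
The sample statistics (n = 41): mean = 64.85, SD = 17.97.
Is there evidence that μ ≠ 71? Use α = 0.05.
One-sample t-test:
H₀: μ = 71
H₁: μ ≠ 71
df = n - 1 = 40
t = (x̄ - μ₀) / (s/√n) = (64.85 - 71) / (17.97/√41) = -2.191
p-value = 0.0343

Since p-value < α = 0.05, we reject H₀.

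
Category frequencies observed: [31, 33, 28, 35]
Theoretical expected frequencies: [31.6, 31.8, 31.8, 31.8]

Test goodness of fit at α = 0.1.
Chi-square goodness of fit test:
H₀: observed counts match expected distribution
H₁: observed counts differ from expected distribution
df = k - 1 = 3
χ² = Σ(O - E)²/E
   = (31 - 31.6)²/31.6 + (33 - 31.8)²/31.8 + (28 - 31.8)²/31.8 + (35 - 31.8)²/31.8
   = 0.011 + 0.045 + 0.454 + 0.322
   = 0.83
p-value = 0.8416

Since p-value > α = 0.1, we fail to reject H₀.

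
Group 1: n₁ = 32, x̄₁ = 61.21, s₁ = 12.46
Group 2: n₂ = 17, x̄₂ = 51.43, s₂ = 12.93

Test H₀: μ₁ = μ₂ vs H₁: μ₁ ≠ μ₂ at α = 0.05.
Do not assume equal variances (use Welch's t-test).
Welch's two-sample t-test:
H₀: μ₁ = μ₂
H₁: μ₁ ≠ μ₂
s₁²/n₁ = 12.46²/32 = 4.8516,  s₂²/n₂ = 12.93²/17 = 9.8344
SE = √(s₁²/n₁ + s₂²/n₂) = √(4.8516 + 9.8344) = 3.8322
df (Welch-Satterthwaite) = (s₁²/n₁ + s₂²/n₂)² / [(s₁²/n₁)²/(n₁-1) + (s₂²/n₂)²/(n₂-1)] ≈ 31.70
t = (x̄₁ - x̄₂) / SE = (61.21 - 51.43) / 3.8322 = 9.78 / 3.8322 = 2.552
p-value = 0.0157

Since p-value < α = 0.05, we reject H₀.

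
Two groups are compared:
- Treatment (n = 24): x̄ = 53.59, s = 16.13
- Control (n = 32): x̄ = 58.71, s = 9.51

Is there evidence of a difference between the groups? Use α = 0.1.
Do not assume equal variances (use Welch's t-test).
Welch's two-sample t-test:
H₀: μ₁ = μ₂
H₁: μ₁ ≠ μ₂
s₁²/n₁ = 16.13²/24 = 10.8407,  s₂²/n₂ = 9.51²/32 = 2.8263
SE = √(s₁²/n₁ + s₂²/n₂) = √(10.8407 + 2.8263) = 3.6969
df (Welch-Satterthwaite) = (s₁²/n₁ + s₂²/n₂)² / [(s₁²/n₁)²/(n₁-1) + (s₂²/n₂)²/(n₂-1)] ≈ 34.80
t = (x̄₁ - x̄₂) / SE = (53.59 - 58.71) / 3.6969 = -5.12 / 3.6969 = -1.385
p-value = 0.1749

Since p-value > α = 0.1, we fail to reject H₀.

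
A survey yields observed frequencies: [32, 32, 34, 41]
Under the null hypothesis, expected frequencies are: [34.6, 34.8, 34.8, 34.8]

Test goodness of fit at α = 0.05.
Chi-square goodness of fit test:
H₀: observed counts match expected distribution
H₁: observed counts differ from expected distribution
df = k - 1 = 3
χ² = Σ(O - E)²/E
   = (32 - 34.6)²/34.6 + (32 - 34.8)²/34.8 + (34 - 34.8)²/34.8 + (41 - 34.8)²/34.8
   = 0.195 + 0.225 + 0.018 + 1.105
   = 1.54
p-value = 0.6722

Since p-value > α = 0.05, we fail to reject H₀.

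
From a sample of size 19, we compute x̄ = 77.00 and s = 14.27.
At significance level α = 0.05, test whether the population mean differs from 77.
One-sample t-test:
H₀: μ = 77
H₁: μ ≠ 77
df = n - 1 = 18
t = (x̄ - μ₀) / (s/√n) = (77.00 - 77) / (14.27/√19) = 0.000
p-value = 1.0000

Since p-value > α = 0.05, we fail to reject H₀.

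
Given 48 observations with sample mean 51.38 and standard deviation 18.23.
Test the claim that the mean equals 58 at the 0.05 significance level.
One-sample t-test:
H₀: μ = 58
H₁: μ ≠ 58
df = n - 1 = 47
t = (x̄ - μ₀) / (s/√n) = (51.38 - 58) / (18.23/√48) = -2.516
p-value = 0.0153

Since p-value < α = 0.05, we reject H₀.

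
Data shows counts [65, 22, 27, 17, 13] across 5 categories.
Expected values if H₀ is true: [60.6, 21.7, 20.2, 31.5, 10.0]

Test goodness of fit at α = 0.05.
Chi-square goodness of fit test:
H₀: observed counts match expected distribution
H₁: observed counts differ from expected distribution
df = k - 1 = 4
χ² = Σ(O - E)²/E
   = (65 - 60.6)²/60.6 + (22 - 21.7)²/21.7 + (27 - 20.2)²/20.2 + (17 - 31.5)²/31.5 + (13 - 10.0)²/10.0
   = 0.319 + 0.004 + 2.289 + 6.675 + 0.900
   = 10.19
p-value = 0.0374

Since p-value < α = 0.05, we reject H₀.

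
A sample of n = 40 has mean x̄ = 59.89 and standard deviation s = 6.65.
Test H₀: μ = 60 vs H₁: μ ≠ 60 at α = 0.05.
One-sample t-test:
H₀: μ = 60
H₁: μ ≠ 60
df = n - 1 = 39
t = (x̄ - μ₀) / (s/√n) = (59.89 - 60) / (6.65/√40) = -0.105
p-value = 0.9172

Since p-value > α = 0.05, we fail to reject H₀.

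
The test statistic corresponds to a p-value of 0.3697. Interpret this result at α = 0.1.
Since p = 0.3697 > α = 0.1, fail to reject H₀.
There is insufficient evidence to reject the null hypothesis; the result is not statistically significant at the 0.1 level.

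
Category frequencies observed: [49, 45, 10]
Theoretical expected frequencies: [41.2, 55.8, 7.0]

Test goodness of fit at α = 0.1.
Chi-square goodness of fit test:
H₀: observed counts match expected distribution
H₁: observed counts differ from expected distribution
df = k - 1 = 2
χ² = Σ(O - E)²/E
   = (49 - 41.2)²/41.2 + (45 - 55.8)²/55.8 + (10 - 7.0)²/7.0
   = 1.477 + 2.090 + 1.286
   = 4.85
p-value = 0.0884

Since p-value < α = 0.1, we reject H₀.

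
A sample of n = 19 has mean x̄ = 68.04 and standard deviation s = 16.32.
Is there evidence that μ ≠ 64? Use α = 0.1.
One-sample t-test:
H₀: μ = 64
H₁: μ ≠ 64
df = n - 1 = 18
t = (x̄ - μ₀) / (s/√n) = (68.04 - 64) / (16.32/√19) = 1.079
p-value = 0.2948

Since p-value > α = 0.1, we fail to reject H₀.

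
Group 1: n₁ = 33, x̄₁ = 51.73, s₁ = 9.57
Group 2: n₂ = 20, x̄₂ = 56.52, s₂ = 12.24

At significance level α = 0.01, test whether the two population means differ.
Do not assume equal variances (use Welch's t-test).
Welch's two-sample t-test:
H₀: μ₁ = μ₂
H₁: μ₁ ≠ μ₂
s₁²/n₁ = 9.57²/33 = 2.7753,  s₂²/n₂ = 12.24²/20 = 7.4909
SE = √(s₁²/n₁ + s₂²/n₂) = √(2.7753 + 7.4909) = 3.2041
df (Welch-Satterthwaite) = (s₁²/n₁ + s₂²/n₂)² / [(s₁²/n₁)²/(n₁-1) + (s₂²/n₂)²/(n₂-1)] ≈ 33.00
t = (x̄₁ - x̄₂) / SE = (51.73 - 56.52) / 3.2041 = -4.79 / 3.2041 = -1.495
p-value = 0.1444

Since p-value > α = 0.01, we fail to reject H₀.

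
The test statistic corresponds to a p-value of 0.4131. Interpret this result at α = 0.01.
Since p = 0.4131 > α = 0.01, fail to reject H₀.
There is insufficient evidence to reject the null hypothesis; the result is not statistically significant at the 0.01 level.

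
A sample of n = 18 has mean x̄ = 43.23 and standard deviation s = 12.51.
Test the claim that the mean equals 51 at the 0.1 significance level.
One-sample t-test:
H₀: μ = 51
H₁: μ ≠ 51
df = n - 1 = 17
t = (x̄ - μ₀) / (s/√n) = (43.23 - 51) / (12.51/√18) = -2.635
p-value = 0.0174

Since p-value < α = 0.1, we reject H₀.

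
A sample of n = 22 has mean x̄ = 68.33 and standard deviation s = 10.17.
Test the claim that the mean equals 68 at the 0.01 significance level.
One-sample t-test:
H₀: μ = 68
H₁: μ ≠ 68
df = n - 1 = 21
t = (x̄ - μ₀) / (s/√n) = (68.33 - 68) / (10.17/√22) = 0.152
p-value = 0.8805

Since p-value > α = 0.01, we fail to reject H₀.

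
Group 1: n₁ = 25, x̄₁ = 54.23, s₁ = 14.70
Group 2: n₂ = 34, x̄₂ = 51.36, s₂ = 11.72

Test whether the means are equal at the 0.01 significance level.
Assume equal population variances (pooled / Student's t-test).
Student's two-sample t-test (equal variances):
H₀: μ₁ = μ₂
H₁: μ₁ ≠ μ₂
df = n₁ + n₂ - 2 = 57
Pooled variance s_p² = [(n₁-1)s₁² + (n₂-1)s₂²] / (n₁ + n₂ - 2) = [(24)(14.70²) + (33)(11.72²)] / 57 = 170.5085
SE = √(s_p²(1/n₁ + 1/n₂)) = √(170.5085 × (1/25 + 1/34)) = 3.4402
t = (x̄₁ - x̄₂) / SE = (54.23 - 51.36) / 3.4402 = 2.87 / 3.4402 = 0.834
p-value = 0.4076

Since p-value > α = 0.01, we fail to reject H₀.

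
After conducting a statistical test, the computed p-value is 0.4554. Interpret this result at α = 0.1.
Since p = 0.4554 > α = 0.1, fail to reject H₀.
There is insufficient evidence to reject the null hypothesis; the result is not statistically significant at the 0.1 level.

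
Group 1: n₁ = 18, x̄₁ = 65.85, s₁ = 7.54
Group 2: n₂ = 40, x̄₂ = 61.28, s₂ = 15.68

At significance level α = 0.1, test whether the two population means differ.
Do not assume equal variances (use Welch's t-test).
Welch's two-sample t-test:
H₀: μ₁ = μ₂
H₁: μ₁ ≠ μ₂
s₁²/n₁ = 7.54²/18 = 3.1584,  s₂²/n₂ = 15.68²/40 = 6.1466
SE = √(s₁²/n₁ + s₂²/n₂) = √(3.1584 + 6.1466) = 3.0504
df (Welch-Satterthwaite) = (s₁²/n₁ + s₂²/n₂)² / [(s₁²/n₁)²/(n₁-1) + (s₂²/n₂)²/(n₂-1)] ≈ 55.66
t = (x̄₁ - x̄₂) / SE = (65.85 - 61.28) / 3.0504 = 4.57 / 3.0504 = 1.498
p-value = 0.1397

Since p-value > α = 0.1, we fail to reject H₀.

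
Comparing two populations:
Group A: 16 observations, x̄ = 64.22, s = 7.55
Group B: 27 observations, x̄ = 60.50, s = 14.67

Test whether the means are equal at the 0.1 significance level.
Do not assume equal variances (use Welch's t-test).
Welch's two-sample t-test:
H₀: μ₁ = μ₂
H₁: μ₁ ≠ μ₂
s₁²/n₁ = 7.55²/16 = 3.5627,  s₂²/n₂ = 14.67²/27 = 7.9707
SE = √(s₁²/n₁ + s₂²/n₂) = √(3.5627 + 7.9707) = 3.3961
df (Welch-Satterthwaite) = (s₁²/n₁ + s₂²/n₂)² / [(s₁²/n₁)²/(n₁-1) + (s₂²/n₂)²/(n₂-1)] ≈ 40.43
t = (x̄₁ - x̄₂) / SE = (64.22 - 60.50) / 3.3961 = 3.72 / 3.3961 = 1.095
p-value = 0.2798

Since p-value > α = 0.1, we fail to reject H₀.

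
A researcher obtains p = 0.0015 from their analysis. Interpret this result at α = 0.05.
Since p = 0.0015 < α = 0.05, reject H₀.
There is sufficient evidence to reject the null hypothesis; the result is statistically significant at the 0.05 level.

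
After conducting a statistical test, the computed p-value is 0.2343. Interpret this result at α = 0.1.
Since p = 0.2343 > α = 0.1, fail to reject H₀.
There is insufficient evidence to reject the null hypothesis; the result is not statistically significant at the 0.1 level.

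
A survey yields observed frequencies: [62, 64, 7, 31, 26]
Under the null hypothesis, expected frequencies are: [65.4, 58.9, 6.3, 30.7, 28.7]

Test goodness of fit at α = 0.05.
Chi-square goodness of fit test:
H₀: observed counts match expected distribution
H₁: observed counts differ from expected distribution
df = k - 1 = 4
χ² = Σ(O - E)²/E
   = (62 - 65.4)²/65.4 + (64 - 58.9)²/58.9 + (7 - 6.3)²/6.3 + (31 - 30.7)²/30.7 + (26 - 28.7)²/28.7
   = 0.177 + 0.442 + 0.078 + 0.003 + 0.254
   = 0.95
p-value = 0.9168

Since p-value > α = 0.05, we fail to reject H₀.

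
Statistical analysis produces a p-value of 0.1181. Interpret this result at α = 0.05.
Since p = 0.1181 > α = 0.05, fail to reject H₀.
There is insufficient evidence to reject the null hypothesis; the result is not statistically significant at the 0.05 level.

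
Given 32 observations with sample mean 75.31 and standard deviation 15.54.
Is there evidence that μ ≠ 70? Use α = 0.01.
One-sample t-test:
H₀: μ = 70
H₁: μ ≠ 70
df = n - 1 = 31
t = (x̄ - μ₀) / (s/√n) = (75.31 - 70) / (15.54/√32) = 1.933
p-value = 0.0624

Since p-value > α = 0.01, we fail to reject H₀.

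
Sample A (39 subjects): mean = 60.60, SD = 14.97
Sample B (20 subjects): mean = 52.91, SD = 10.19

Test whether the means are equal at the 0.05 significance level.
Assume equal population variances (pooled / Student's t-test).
Student's two-sample t-test (equal variances):
H₀: μ₁ = μ₂
H₁: μ₁ ≠ μ₂
df = n₁ + n₂ - 2 = 57
Pooled variance s_p² = [(n₁-1)s₁² + (n₂-1)s₂²] / (n₁ + n₂ - 2) = [(38)(14.97²) + (19)(10.19²)] / 57 = 184.0126
SE = √(s_p²(1/n₁ + 1/n₂)) = √(184.0126 × (1/39 + 1/20)) = 3.7308
t = (x̄₁ - x̄₂) / SE = (60.60 - 52.91) / 3.7308 = 7.69 / 3.7308 = 2.061
p-value = 0.0439

Since p-value < α = 0.05, we reject H₀.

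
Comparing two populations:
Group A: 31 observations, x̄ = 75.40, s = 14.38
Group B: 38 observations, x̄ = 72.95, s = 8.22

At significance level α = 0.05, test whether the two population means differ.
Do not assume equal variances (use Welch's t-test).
Welch's two-sample t-test:
H₀: μ₁ = μ₂
H₁: μ₁ ≠ μ₂
s₁²/n₁ = 14.38²/31 = 6.6705,  s₂²/n₂ = 8.22²/38 = 1.7781
SE = √(s₁²/n₁ + s₂²/n₂) = √(6.6705 + 1.7781) = 2.9066
df (Welch-Satterthwaite) = (s₁²/n₁ + s₂²/n₂)² / [(s₁²/n₁)²/(n₁-1) + (s₂²/n₂)²/(n₂-1)] ≈ 45.50
t = (x̄₁ - x̄₂) / SE = (75.40 - 72.95) / 2.9066 = 2.45 / 2.9066 = 0.843
p-value = 0.4037

Since p-value > α = 0.05, we fail to reject H₀.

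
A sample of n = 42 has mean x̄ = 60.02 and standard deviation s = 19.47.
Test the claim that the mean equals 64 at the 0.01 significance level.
One-sample t-test:
H₀: μ = 64
H₁: μ ≠ 64
df = n - 1 = 41
t = (x̄ - μ₀) / (s/√n) = (60.02 - 64) / (19.47/√42) = -1.325
p-value = 0.1926

Since p-value > α = 0.01, we fail to reject H₀.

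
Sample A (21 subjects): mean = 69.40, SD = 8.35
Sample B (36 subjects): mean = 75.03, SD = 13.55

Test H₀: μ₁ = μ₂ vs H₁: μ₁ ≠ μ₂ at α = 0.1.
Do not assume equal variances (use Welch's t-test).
Welch's two-sample t-test:
H₀: μ₁ = μ₂
H₁: μ₁ ≠ μ₂
s₁²/n₁ = 8.35²/21 = 3.3201,  s₂²/n₂ = 13.55²/36 = 5.1001
SE = √(s₁²/n₁ + s₂²/n₂) = √(3.3201 + 5.1001) = 2.9018
df (Welch-Satterthwaite) = (s₁²/n₁ + s₂²/n₂)² / [(s₁²/n₁)²/(n₁-1) + (s₂²/n₂)²/(n₂-1)] ≈ 54.78
t = (x̄₁ - x̄₂) / SE = (69.40 - 75.03) / 2.9018 = -5.63 / 2.9018 = -1.940
p-value = 0.0575

Since p-value < α = 0.1, we reject H₀.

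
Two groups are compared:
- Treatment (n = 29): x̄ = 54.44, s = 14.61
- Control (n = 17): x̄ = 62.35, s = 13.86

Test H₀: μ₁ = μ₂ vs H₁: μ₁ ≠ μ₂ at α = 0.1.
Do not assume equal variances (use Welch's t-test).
Welch's two-sample t-test:
H₀: μ₁ = μ₂
H₁: μ₁ ≠ μ₂
s₁²/n₁ = 14.61²/29 = 7.3604,  s₂²/n₂ = 13.86²/17 = 11.3000
SE = √(s₁²/n₁ + s₂²/n₂) = √(7.3604 + 11.3000) = 4.3198
df (Welch-Satterthwaite) = (s₁²/n₁ + s₂²/n₂)² / [(s₁²/n₁)²/(n₁-1) + (s₂²/n₂)²/(n₂-1)] ≈ 35.12
t = (x̄₁ - x̄₂) / SE = (54.44 - 62.35) / 4.3198 = -7.91 / 4.3198 = -1.831
p-value = 0.0756

Since p-value < α = 0.1, we reject H₀.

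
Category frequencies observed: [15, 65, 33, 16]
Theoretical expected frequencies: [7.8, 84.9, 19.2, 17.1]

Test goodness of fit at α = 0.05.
Chi-square goodness of fit test:
H₀: observed counts match expected distribution
H₁: observed counts differ from expected distribution
df = k - 1 = 3
χ² = Σ(O - E)²/E
   = (15 - 7.8)²/7.8 + (65 - 84.9)²/84.9 + (33 - 19.2)²/19.2 + (16 - 17.1)²/17.1
   = 6.646 + 4.664 + 9.919 + 0.071
   = 21.30
p-value = 0.0001

Since p-value < α = 0.05, we reject H₀.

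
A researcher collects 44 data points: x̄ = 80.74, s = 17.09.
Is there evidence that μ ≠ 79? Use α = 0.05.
One-sample t-test:
H₀: μ = 79
H₁: μ ≠ 79
df = n - 1 = 43
t = (x̄ - μ₀) / (s/√n) = (80.74 - 79) / (17.09/√44) = 0.675
p-value = 0.5031

Since p-value > α = 0.05, we fail to reject H₀.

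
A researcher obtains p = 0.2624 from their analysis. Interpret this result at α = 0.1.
Since p = 0.2624 > α = 0.1, fail to reject H₀.
There is insufficient evidence to reject the null hypothesis; the result is not statistically significant at the 0.1 level.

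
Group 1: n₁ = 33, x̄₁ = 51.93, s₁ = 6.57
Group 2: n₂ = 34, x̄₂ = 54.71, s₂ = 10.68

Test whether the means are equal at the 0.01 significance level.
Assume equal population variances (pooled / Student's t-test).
Student's two-sample t-test (equal variances):
H₀: μ₁ = μ₂
H₁: μ₁ ≠ μ₂
df = n₁ + n₂ - 2 = 65
Pooled variance s_p² = [(n₁-1)s₁² + (n₂-1)s₂²] / (n₁ + n₂ - 2) = [(32)(6.57²) + (33)(10.68²)] / 65 = 79.1590
SE = √(s_p²(1/n₁ + 1/n₂)) = √(79.1590 × (1/33 + 1/34)) = 2.1742
t = (x̄₁ - x̄₂) / SE = (51.93 - 54.71) / 2.1742 = -2.78 / 2.1742 = -1.279
p-value = 0.2056

Since p-value > α = 0.01, we fail to reject H₀.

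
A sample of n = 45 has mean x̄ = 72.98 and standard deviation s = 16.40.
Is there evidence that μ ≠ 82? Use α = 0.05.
One-sample t-test:
H₀: μ = 82
H₁: μ ≠ 82
df = n - 1 = 44
t = (x̄ - μ₀) / (s/√n) = (72.98 - 82) / (16.40/√45) = -3.690
p-value = 0.0006

Since p-value < α = 0.05, we reject H₀.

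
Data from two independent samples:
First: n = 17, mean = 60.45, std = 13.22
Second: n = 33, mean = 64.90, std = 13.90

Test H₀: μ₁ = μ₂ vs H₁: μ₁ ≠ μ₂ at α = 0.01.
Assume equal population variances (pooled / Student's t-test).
Student's two-sample t-test (equal variances):
H₀: μ₁ = μ₂
H₁: μ₁ ≠ μ₂
df = n₁ + n₂ - 2 = 48
Pooled variance s_p² = [(n₁-1)s₁² + (n₂-1)s₂²] / (n₁ + n₂ - 2) = [(16)(13.22²) + (32)(13.90²)] / 48 = 187.0628
SE = √(s_p²(1/n₁ + 1/n₂)) = √(187.0628 × (1/17 + 1/33)) = 4.0832
t = (x̄₁ - x̄₂) / SE = (60.45 - 64.90) / 4.0832 = -4.45 / 4.0832 = -1.090
p-value = 0.2812

Since p-value > α = 0.01, we fail to reject H₀.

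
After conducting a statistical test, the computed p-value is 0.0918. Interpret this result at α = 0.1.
Since p = 0.0918 < α = 0.1, reject H₀.
There is sufficient evidence to reject the null hypothesis; the result is statistically significant at the 0.1 level.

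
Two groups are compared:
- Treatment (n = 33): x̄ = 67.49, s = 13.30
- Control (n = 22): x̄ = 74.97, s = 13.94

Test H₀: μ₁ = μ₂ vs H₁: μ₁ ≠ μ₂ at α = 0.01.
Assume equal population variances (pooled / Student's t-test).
Student's two-sample t-test (equal variances):
H₀: μ₁ = μ₂
H₁: μ₁ ≠ μ₂
df = n₁ + n₂ - 2 = 53
Pooled variance s_p² = [(n₁-1)s₁² + (n₂-1)s₂²] / (n₁ + n₂ - 2) = [(32)(13.30²) + (21)(13.94²)] / 53 = 183.7977
SE = √(s_p²(1/n₁ + 1/n₂)) = √(183.7977 × (1/33 + 1/22)) = 3.7315
t = (x̄₁ - x̄₂) / SE = (67.49 - 74.97) / 3.7315 = -7.48 / 3.7315 = -2.005
p-value = 0.0501

Since p-value > α = 0.01, we fail to reject H₀.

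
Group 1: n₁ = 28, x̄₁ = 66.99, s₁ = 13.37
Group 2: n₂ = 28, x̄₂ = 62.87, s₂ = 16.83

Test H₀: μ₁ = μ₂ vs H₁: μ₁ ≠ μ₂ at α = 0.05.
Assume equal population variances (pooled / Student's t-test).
Student's two-sample t-test (equal variances):
H₀: μ₁ = μ₂
H₁: μ₁ ≠ μ₂
df = n₁ + n₂ - 2 = 54
Pooled variance s_p² = [(n₁-1)s₁² + (n₂-1)s₂²] / (n₁ + n₂ - 2) = [(27)(13.37²) + (27)(16.83²)] / 54 = 231.0029
SE = √(s_p²(1/n₁ + 1/n₂)) = √(231.0029 × (1/28 + 1/28)) = 4.0620
t = (x̄₁ - x̄₂) / SE = (66.99 - 62.87) / 4.0620 = 4.12 / 4.0620 = 1.014
p-value = 0.3150

Since p-value > α = 0.05, we fail to reject H₀.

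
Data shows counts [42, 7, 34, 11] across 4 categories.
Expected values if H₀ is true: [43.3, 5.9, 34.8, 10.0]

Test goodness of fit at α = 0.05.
Chi-square goodness of fit test:
H₀: observed counts match expected distribution
H₁: observed counts differ from expected distribution
df = k - 1 = 3
χ² = Σ(O - E)²/E
   = (42 - 43.3)²/43.3 + (7 - 5.9)²/5.9 + (34 - 34.8)²/34.8 + (11 - 10.0)²/10.0
   = 0.039 + 0.205 + 0.018 + 0.100
   = 0.36
p-value = 0.9479

Since p-value > α = 0.05, we fail to reject H₀.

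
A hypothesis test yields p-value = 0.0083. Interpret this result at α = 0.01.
Since p = 0.0083 < α = 0.01, reject H₀.
There is sufficient evidence to reject the null hypothesis; the result is statistically significant at the 0.01 level.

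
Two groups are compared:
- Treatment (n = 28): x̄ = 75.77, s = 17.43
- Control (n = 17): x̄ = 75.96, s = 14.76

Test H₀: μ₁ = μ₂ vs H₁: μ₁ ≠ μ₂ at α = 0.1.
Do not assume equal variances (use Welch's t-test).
Welch's two-sample t-test:
H₀: μ₁ = μ₂
H₁: μ₁ ≠ μ₂
s₁²/n₁ = 17.43²/28 = 10.8502,  s₂²/n₂ = 14.76²/17 = 12.8152
SE = √(s₁²/n₁ + s₂²/n₂) = √(10.8502 + 12.8152) = 4.8647
df (Welch-Satterthwaite) = (s₁²/n₁ + s₂²/n₂)² / [(s₁²/n₁)²/(n₁-1) + (s₂²/n₂)²/(n₂-1)] ≈ 38.30
t = (x̄₁ - x̄₂) / SE = (75.77 - 75.96) / 4.8647 = -0.19 / 4.8647 = -0.039
p-value = 0.9690

Since p-value > α = 0.1, we fail to reject H₀.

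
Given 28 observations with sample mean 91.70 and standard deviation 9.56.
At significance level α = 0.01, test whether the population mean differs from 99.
One-sample t-test:
H₀: μ = 99
H₁: μ ≠ 99
df = n - 1 = 27
t = (x̄ - μ₀) / (s/√n) = (91.70 - 99) / (9.56/√28) = -4.041
p-value = 0.0004

Since p-value < α = 0.01, we reject H₀.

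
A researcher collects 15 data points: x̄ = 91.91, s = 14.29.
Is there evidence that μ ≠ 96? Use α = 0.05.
One-sample t-test:
H₀: μ = 96
H₁: μ ≠ 96
df = n - 1 = 14
t = (x̄ - μ₀) / (s/√n) = (91.91 - 96) / (14.29/√15) = -1.109
p-value = 0.2863

Since p-value > α = 0.05, we fail to reject H₀.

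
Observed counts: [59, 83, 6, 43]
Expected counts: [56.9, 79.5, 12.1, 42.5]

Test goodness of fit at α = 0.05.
Chi-square goodness of fit test:
H₀: observed counts match expected distribution
H₁: observed counts differ from expected distribution
df = k - 1 = 3
χ² = Σ(O - E)²/E
   = (59 - 56.9)²/56.9 + (83 - 79.5)²/79.5 + (6 - 12.1)²/12.1 + (43 - 42.5)²/42.5
   = 0.078 + 0.154 + 3.075 + 0.006
   = 3.31
p-value = 0.3459

Since p-value > α = 0.05, we fail to reject H₀.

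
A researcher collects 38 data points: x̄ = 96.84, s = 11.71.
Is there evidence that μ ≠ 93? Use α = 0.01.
One-sample t-test:
H₀: μ = 93
H₁: μ ≠ 93
df = n - 1 = 37
t = (x̄ - μ₀) / (s/√n) = (96.84 - 93) / (11.71/√38) = 2.021
p-value = 0.0505

Since p-value > α = 0.01, we fail to reject H₀.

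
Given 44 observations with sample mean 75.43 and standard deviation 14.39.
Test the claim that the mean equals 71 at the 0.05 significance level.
One-sample t-test:
H₀: μ = 71
H₁: μ ≠ 71
df = n - 1 = 43
t = (x̄ - μ₀) / (s/√n) = (75.43 - 71) / (14.39/√44) = 2.042
p-value = 0.0473

Since p-value < α = 0.05, we reject H₀.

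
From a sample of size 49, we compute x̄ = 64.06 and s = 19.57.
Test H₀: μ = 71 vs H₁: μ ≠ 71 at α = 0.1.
One-sample t-test:
H₀: μ = 71
H₁: μ ≠ 71
df = n - 1 = 48
t = (x̄ - μ₀) / (s/√n) = (64.06 - 71) / (19.57/√49) = -2.482
p-value = 0.0166

Since p-value < α = 0.1, we reject H₀.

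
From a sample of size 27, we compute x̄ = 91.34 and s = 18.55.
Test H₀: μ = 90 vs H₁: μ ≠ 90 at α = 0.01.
One-sample t-test:
H₀: μ = 90
H₁: μ ≠ 90
df = n - 1 = 26
t = (x̄ - μ₀) / (s/√n) = (91.34 - 90) / (18.55/√27) = 0.375
p-value = 0.7104

Since p-value > α = 0.01, we fail to reject H₀.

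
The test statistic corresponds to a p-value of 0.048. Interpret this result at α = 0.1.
Since p = 0.048 < α = 0.1, reject H₀.
There is sufficient evidence to reject the null hypothesis; the result is statistically significant at the 0.1 level.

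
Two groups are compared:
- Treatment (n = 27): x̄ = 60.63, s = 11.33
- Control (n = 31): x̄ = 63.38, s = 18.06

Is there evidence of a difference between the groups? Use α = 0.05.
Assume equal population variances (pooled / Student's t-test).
Student's two-sample t-test (equal variances):
H₀: μ₁ = μ₂
H₁: μ₁ ≠ μ₂
df = n₁ + n₂ - 2 = 56
Pooled variance s_p² = [(n₁-1)s₁² + (n₂-1)s₂²] / (n₁ + n₂ - 2) = [(26)(11.33²) + (30)(18.06²)] / 56 = 234.3303
SE = √(s_p²(1/n₁ + 1/n₂)) = √(234.3303 × (1/27 + 1/31)) = 4.0296
t = (x̄₁ - x̄₂) / SE = (60.63 - 63.38) / 4.0296 = -2.75 / 4.0296 = -0.682
p-value = 0.4978

Since p-value > α = 0.05, we fail to reject H₀.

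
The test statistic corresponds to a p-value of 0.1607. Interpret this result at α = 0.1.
Since p = 0.1607 > α = 0.1, fail to reject H₀.
There is insufficient evidence to reject the null hypothesis; the result is not statistically significant at the 0.1 level.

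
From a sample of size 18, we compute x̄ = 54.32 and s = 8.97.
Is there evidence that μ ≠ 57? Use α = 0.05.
One-sample t-test:
H₀: μ = 57
H₁: μ ≠ 57
df = n - 1 = 17
t = (x̄ - μ₀) / (s/√n) = (54.32 - 57) / (8.97/√18) = -1.268
p-value = 0.2220

Since p-value > α = 0.05, we fail to reject H₀.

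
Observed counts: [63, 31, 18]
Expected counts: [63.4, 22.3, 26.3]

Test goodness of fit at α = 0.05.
Chi-square goodness of fit test:
H₀: observed counts match expected distribution
H₁: observed counts differ from expected distribution
df = k - 1 = 2
χ² = Σ(O - E)²/E
   = (63 - 63.4)²/63.4 + (31 - 22.3)²/22.3 + (18 - 26.3)²/26.3
   = 0.003 + 3.394 + 2.619
   = 6.02
p-value = 0.0494

Since p-value < α = 0.05, we reject H₀.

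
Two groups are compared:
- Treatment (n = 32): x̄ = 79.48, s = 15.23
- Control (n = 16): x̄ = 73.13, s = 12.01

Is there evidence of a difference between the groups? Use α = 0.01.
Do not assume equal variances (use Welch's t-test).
Welch's two-sample t-test:
H₀: μ₁ = μ₂
H₁: μ₁ ≠ μ₂
s₁²/n₁ = 15.23²/32 = 7.2485,  s₂²/n₂ = 12.01²/16 = 9.0150
SE = √(s₁²/n₁ + s₂²/n₂) = √(7.2485 + 9.0150) = 4.0328
df (Welch-Satterthwaite) = (s₁²/n₁ + s₂²/n₂)² / [(s₁²/n₁)²/(n₁-1) + (s₂²/n₂)²/(n₂-1)] ≈ 37.19
t = (x̄₁ - x̄₂) / SE = (79.48 - 73.13) / 4.0328 = 6.35 / 4.0328 = 1.575
p-value = 0.1238

Since p-value > α = 0.01, we fail to reject H₀.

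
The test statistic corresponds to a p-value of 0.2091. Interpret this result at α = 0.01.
Since p = 0.2091 > α = 0.01, fail to reject H₀.
There is insufficient evidence to reject the null hypothesis; the result is not statistically significant at the 0.01 level.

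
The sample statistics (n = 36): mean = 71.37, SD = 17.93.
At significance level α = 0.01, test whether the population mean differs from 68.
One-sample t-test:
H₀: μ = 68
H₁: μ ≠ 68
df = n - 1 = 35
t = (x̄ - μ₀) / (s/√n) = (71.37 - 68) / (17.93/√36) = 1.128
p-value = 0.2671

Since p-value > α = 0.01, we fail to reject H₀.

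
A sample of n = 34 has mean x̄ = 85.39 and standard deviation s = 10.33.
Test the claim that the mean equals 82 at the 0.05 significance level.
One-sample t-test:
H₀: μ = 82
H₁: μ ≠ 82
df = n - 1 = 33
t = (x̄ - μ₀) / (s/√n) = (85.39 - 82) / (10.33/√34) = 1.914
p-value = 0.0644

Since p-value > α = 0.05, we fail to reject H₀.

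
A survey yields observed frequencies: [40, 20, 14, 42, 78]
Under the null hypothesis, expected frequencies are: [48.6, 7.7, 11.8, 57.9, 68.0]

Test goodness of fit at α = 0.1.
Chi-square goodness of fit test:
H₀: observed counts match expected distribution
H₁: observed counts differ from expected distribution
df = k - 1 = 4
χ² = Σ(O - E)²/E
   = (40 - 48.6)²/48.6 + (20 - 7.7)²/7.7 + (14 - 11.8)²/11.8 + (42 - 57.9)²/57.9 + (78 - 68.0)²/68.0
   = 1.522 + 19.648 + 0.410 + 4.366 + 1.471
   = 27.42
p-value < 0.0001

Since p-value < α = 0.1, we reject H₀.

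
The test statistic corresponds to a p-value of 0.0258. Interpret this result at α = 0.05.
Since p = 0.0258 < α = 0.05, reject H₀.
There is sufficient evidence to reject the null hypothesis; the result is statistically significant at the 0.05 level.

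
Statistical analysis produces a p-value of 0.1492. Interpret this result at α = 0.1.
Since p = 0.1492 > α = 0.1, fail to reject H₀.
There is insufficient evidence to reject the null hypothesis; the result is not statistically significant at the 0.1 level.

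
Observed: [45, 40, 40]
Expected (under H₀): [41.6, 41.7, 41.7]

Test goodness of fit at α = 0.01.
Chi-square goodness of fit test:
H₀: observed counts match expected distribution
H₁: observed counts differ from expected distribution
df = k - 1 = 2
χ² = Σ(O - E)²/E
   = (45 - 41.6)²/41.6 + (40 - 41.7)²/41.7 + (40 - 41.7)²/41.7
   = 0.278 + 0.069 + 0.069
   = 0.42
p-value = 0.8120

Since p-value > α = 0.01, we fail to reject H₀.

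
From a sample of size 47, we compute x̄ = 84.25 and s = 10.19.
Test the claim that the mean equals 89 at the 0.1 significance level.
One-sample t-test:
H₀: μ = 89
H₁: μ ≠ 89
df = n - 1 = 46
t = (x̄ - μ₀) / (s/√n) = (84.25 - 89) / (10.19/√47) = -3.196
p-value = 0.0025

Since p-value < α = 0.1, we reject H₀.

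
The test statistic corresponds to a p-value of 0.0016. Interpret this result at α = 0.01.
Since p = 0.0016 < α = 0.01, reject H₀.
There is sufficient evidence to reject the null hypothesis; the result is statistically significant at the 0.01 level.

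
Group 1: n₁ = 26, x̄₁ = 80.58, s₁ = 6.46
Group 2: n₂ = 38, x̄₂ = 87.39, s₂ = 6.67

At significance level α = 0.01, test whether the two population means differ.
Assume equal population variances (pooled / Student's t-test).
Student's two-sample t-test (equal variances):
H₀: μ₁ = μ₂
H₁: μ₁ ≠ μ₂
df = n₁ + n₂ - 2 = 62
Pooled variance s_p² = [(n₁-1)s₁² + (n₂-1)s₂²] / (n₁ + n₂ - 2) = [(25)(6.46²) + (37)(6.67²)] / 62 = 43.3771
SE = √(s_p²(1/n₁ + 1/n₂)) = √(43.3771 × (1/26 + 1/38)) = 1.6763
t = (x̄₁ - x̄₂) / SE = (80.58 - 87.39) / 1.6763 = -6.81 / 1.6763 = -4.063
p-value = 0.0001

Since p-value < α = 0.01, we reject H₀.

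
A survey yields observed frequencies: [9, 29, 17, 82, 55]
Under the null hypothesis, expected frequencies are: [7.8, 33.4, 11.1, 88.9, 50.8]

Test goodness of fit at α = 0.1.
Chi-square goodness of fit test:
H₀: observed counts match expected distribution
H₁: observed counts differ from expected distribution
df = k - 1 = 4
χ² = Σ(O - E)²/E
   = (9 - 7.8)²/7.8 + (29 - 33.4)²/33.4 + (17 - 11.1)²/11.1 + (82 - 88.9)²/88.9 + (55 - 50.8)²/50.8
   = 0.185 + 0.580 + 3.136 + 0.536 + 0.347
   = 4.78
p-value = 0.3103

Since p-value > α = 0.1, we fail to reject H₀.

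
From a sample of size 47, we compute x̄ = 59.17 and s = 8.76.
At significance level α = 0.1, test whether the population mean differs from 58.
One-sample t-test:
H₀: μ = 58
H₁: μ ≠ 58
df = n - 1 = 46
t = (x̄ - μ₀) / (s/√n) = (59.17 - 58) / (8.76/√47) = 0.916
p-value = 0.3646

Since p-value > α = 0.1, we fail to reject H₀.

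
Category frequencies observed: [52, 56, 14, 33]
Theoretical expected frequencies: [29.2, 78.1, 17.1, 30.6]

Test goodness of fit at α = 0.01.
Chi-square goodness of fit test:
H₀: observed counts match expected distribution
H₁: observed counts differ from expected distribution
df = k - 1 = 3
χ² = Σ(O - E)²/E
   = (52 - 29.2)²/29.2 + (56 - 78.1)²/78.1 + (14 - 17.1)²/17.1 + (33 - 30.6)²/30.6
   = 17.803 + 6.254 + 0.562 + 0.188
   = 24.81
p-value < 0.0001

Since p-value < α = 0.01, we reject H₀.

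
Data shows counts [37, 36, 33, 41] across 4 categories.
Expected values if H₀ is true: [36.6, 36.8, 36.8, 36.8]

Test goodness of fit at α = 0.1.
Chi-square goodness of fit test:
H₀: observed counts match expected distribution
H₁: observed counts differ from expected distribution
df = k - 1 = 3
χ² = Σ(O - E)²/E
   = (37 - 36.6)²/36.6 + (36 - 36.8)²/36.8 + (33 - 36.8)²/36.8 + (41 - 36.8)²/36.8
   = 0.004 + 0.017 + 0.392 + 0.479
   = 0.89
p-value = 0.8270

Since p-value > α = 0.1, we fail to reject H₀.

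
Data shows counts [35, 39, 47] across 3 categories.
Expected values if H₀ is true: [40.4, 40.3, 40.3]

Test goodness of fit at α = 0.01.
Chi-square goodness of fit test:
H₀: observed counts match expected distribution
H₁: observed counts differ from expected distribution
df = k - 1 = 2
χ² = Σ(O - E)²/E
   = (35 - 40.4)²/40.4 + (39 - 40.3)²/40.3 + (47 - 40.3)²/40.3
   = 0.722 + 0.042 + 1.114
   = 1.88
p-value = 0.3911

Since p-value > α = 0.01, we fail to reject H₀.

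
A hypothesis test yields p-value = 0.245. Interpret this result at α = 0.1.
Since p = 0.245 > α = 0.1, fail to reject H₀.
There is insufficient evidence to reject the null hypothesis; the result is not statistically significant at the 0.1 level.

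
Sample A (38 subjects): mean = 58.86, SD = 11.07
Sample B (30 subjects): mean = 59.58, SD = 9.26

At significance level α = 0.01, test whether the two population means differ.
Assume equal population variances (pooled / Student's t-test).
Student's two-sample t-test (equal variances):
H₀: μ₁ = μ₂
H₁: μ₁ ≠ μ₂
df = n₁ + n₂ - 2 = 66
Pooled variance s_p² = [(n₁-1)s₁² + (n₂-1)s₂²] / (n₁ + n₂ - 2) = [(37)(11.07²) + (29)(9.26²)] / 66 = 106.3764
SE = √(s_p²(1/n₁ + 1/n₂)) = √(106.3764 × (1/38 + 1/30)) = 2.5190
t = (x̄₁ - x̄₂) / SE = (58.86 - 59.58) / 2.5190 = -0.72 / 2.5190 = -0.286
p-value = 0.7759

Since p-value > α = 0.01, we fail to reject H₀.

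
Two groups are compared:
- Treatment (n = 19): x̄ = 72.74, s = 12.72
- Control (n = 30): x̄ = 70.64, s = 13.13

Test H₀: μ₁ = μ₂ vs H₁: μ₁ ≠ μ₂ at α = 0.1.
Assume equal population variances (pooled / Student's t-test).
Student's two-sample t-test (equal variances):
H₀: μ₁ = μ₂
H₁: μ₁ ≠ μ₂
df = n₁ + n₂ - 2 = 47
Pooled variance s_p² = [(n₁-1)s₁² + (n₂-1)s₂²] / (n₁ + n₂ - 2) = [(18)(12.72²) + (29)(13.13²)] / 47 = 168.3379
SE = √(s_p²(1/n₁ + 1/n₂)) = √(168.3379 × (1/19 + 1/30)) = 3.8041
t = (x̄₁ - x̄₂) / SE = (72.74 - 70.64) / 3.8041 = 2.10 / 3.8041 = 0.552
p-value = 0.5835

Since p-value > α = 0.1, we fail to reject H₀.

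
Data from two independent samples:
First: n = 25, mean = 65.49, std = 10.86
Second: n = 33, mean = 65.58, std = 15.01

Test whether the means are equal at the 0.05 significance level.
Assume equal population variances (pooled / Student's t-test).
Student's two-sample t-test (equal variances):
H₀: μ₁ = μ₂
H₁: μ₁ ≠ μ₂
df = n₁ + n₂ - 2 = 56
Pooled variance s_p² = [(n₁-1)s₁² + (n₂-1)s₂²] / (n₁ + n₂ - 2) = [(24)(10.86²) + (32)(15.01²)] / 56 = 179.2885
SE = √(s_p²(1/n₁ + 1/n₂)) = √(179.2885 × (1/25 + 1/33)) = 3.5503
t = (x̄₁ - x̄₂) / SE = (65.49 - 65.58) / 3.5503 = -0.09 / 3.5503 = -0.025
p-value = 0.9799

Since p-value > α = 0.05, we fail to reject H₀.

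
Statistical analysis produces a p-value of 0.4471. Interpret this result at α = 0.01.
Since p = 0.4471 > α = 0.01, fail to reject H₀.
There is insufficient evidence to reject the null hypothesis; the result is not statistically significant at the 0.01 level.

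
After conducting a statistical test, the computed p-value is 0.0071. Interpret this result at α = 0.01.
Since p = 0.0071 < α = 0.01, reject H₀.
There is sufficient evidence to reject the null hypothesis; the result is statistically significant at the 0.01 level.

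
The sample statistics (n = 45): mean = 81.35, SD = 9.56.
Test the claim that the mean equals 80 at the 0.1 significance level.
One-sample t-test:
H₀: μ = 80
H₁: μ ≠ 80
df = n - 1 = 44
t = (x̄ - μ₀) / (s/√n) = (81.35 - 80) / (9.56/√45) = 0.947
p-value = 0.3487

Since p-value > α = 0.1, we fail to reject H₀.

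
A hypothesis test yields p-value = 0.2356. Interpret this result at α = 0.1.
Since p = 0.2356 > α = 0.1, fail to reject H₀.
There is insufficient evidence to reject the null hypothesis; the result is not statistically significant at the 0.1 level.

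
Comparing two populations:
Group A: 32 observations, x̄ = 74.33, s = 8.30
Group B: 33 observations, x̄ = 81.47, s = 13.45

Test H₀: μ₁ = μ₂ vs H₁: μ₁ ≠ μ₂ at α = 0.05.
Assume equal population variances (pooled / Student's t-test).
Student's two-sample t-test (equal variances):
H₀: μ₁ = μ₂
H₁: μ₁ ≠ μ₂
df = n₁ + n₂ - 2 = 63
Pooled variance s_p² = [(n₁-1)s₁² + (n₂-1)s₂²] / (n₁ + n₂ - 2) = [(31)(8.30²) + (32)(13.45²)] / 63 = 125.7852
SE = √(s_p²(1/n₁ + 1/n₂)) = √(125.7852 × (1/32 + 1/33)) = 2.7825
t = (x̄₁ - x̄₂) / SE = (74.33 - 81.47) / 2.7825 = -7.14 / 2.7825 = -2.566
p-value = 0.0127

Since p-value < α = 0.05, we reject H₀.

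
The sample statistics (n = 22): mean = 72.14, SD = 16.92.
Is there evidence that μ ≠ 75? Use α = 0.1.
One-sample t-test:
H₀: μ = 75
H₁: μ ≠ 75
df = n - 1 = 21
t = (x̄ - μ₀) / (s/√n) = (72.14 - 75) / (16.92/√22) = -0.793
p-value = 0.4367

Since p-value > α = 0.1, we fail to reject H₀.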